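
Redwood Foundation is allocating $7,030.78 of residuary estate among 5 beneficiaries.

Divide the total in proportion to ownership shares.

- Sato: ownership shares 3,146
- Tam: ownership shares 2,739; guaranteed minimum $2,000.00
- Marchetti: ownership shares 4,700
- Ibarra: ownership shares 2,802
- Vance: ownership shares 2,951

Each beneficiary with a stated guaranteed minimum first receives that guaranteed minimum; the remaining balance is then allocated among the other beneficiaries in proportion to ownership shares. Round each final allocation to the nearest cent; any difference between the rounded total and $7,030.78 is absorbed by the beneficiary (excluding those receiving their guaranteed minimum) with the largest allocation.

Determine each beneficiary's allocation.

Sato: $1,163.82 | Tam: $2,000.00 | Marchetti: $1,738.71 | Ibarra: $1,036.56 | Vance: $1,091.69

Fund the minimums — Tam $2,000.00. Remaining pool $5,030.78.
Remaining pool split over remaining ownership shares 13,599: Sato 1,163.8234 → $1,163.82; Marchetti 1,738.7062 → $1,738.71; Ibarra 1,036.5649 → $1,036.56; Vance 1,091.6855 → $1,091.69.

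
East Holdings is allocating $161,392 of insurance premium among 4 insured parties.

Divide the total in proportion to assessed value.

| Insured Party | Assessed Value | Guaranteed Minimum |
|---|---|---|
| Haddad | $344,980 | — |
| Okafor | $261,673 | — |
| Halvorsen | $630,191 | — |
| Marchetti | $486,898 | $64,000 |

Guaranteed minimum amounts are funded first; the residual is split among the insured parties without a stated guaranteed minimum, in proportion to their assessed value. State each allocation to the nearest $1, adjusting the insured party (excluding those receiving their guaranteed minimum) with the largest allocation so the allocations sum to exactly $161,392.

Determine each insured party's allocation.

Guaranteed amounts: Marchetti $64,000. Remaining pool $97,392.
Remaining pool split over remaining assessed value 1,236,844: Haddad 27,164.54 → $27,165; Okafor 20,604.75 → $20,605; Halvorsen 49,622.72 → $49,623.
Rounding difference −$1 applied to Halvorsen → $49,622.

Haddad: $27,165; Okafor: $20,605; Halvorsen: $49,622; Marchetti: $64,000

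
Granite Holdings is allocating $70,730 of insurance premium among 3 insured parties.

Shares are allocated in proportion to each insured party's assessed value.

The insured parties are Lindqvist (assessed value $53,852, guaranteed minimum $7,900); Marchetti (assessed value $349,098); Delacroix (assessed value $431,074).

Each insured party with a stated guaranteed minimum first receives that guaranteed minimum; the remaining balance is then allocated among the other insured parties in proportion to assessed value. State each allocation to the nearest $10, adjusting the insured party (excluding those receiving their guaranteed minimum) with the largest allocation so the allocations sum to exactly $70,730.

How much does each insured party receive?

Lindqvist: $7,900 · Marchetti: $28,110 · Delacroix: $34,720

Fund the minimums — Lindqvist $7,900. Remaining pool $62,830.
Remaining pool split over remaining assessed value 780,172: Marchetti 28,114.09 → $28,110; Delacroix 34,715.91 → $34,720.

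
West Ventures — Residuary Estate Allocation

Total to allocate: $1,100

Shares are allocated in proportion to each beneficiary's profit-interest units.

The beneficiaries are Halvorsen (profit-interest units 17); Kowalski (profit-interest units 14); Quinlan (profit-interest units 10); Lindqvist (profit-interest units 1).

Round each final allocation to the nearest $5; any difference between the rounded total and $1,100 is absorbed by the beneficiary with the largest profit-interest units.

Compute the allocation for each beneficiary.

Profit-interest units total: 17 + 14 + 10 + 1 = 42.
Pro-rata amounts: Halvorsen 445.24; Kowalski 366.67; Quinlan 261.90; Lindqvist 26.19.
After rounding ($5): Halvorsen $445; Kowalski $365; Quinlan $260; Lindqvist $25. Sum = $1,095.
Difference $1,100 − $1,095 = +$5 applied to largest profit-interest units (Halvorsen): Halvorsen becomes $450.

Halvorsen: $450; Kowalski: $365; Quinlan: $260; Lindqvist: $25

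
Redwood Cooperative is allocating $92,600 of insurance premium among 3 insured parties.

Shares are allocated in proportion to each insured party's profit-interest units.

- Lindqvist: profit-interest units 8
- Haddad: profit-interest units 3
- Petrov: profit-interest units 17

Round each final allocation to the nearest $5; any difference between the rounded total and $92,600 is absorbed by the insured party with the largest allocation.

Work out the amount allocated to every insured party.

Lindqvist: $26,455; Haddad: $9,920; Petrov: $56,225

Sum of profit-interest units: 28.
Proportional shares: Lindqvist 8/28 × $92,600 = 26,457.14; Haddad 3/28 × $92,600 = 9,921.43; Petrov 17/28 × $92,600 = 56,221.43.
At nearest $5: Lindqvist $26,455; Haddad $9,920; Petrov $56,220. Sum = $92,595.
Difference $92,600 − $92,595 = +$5 applied to largest allocation (Petrov): Petrov becomes $56,225.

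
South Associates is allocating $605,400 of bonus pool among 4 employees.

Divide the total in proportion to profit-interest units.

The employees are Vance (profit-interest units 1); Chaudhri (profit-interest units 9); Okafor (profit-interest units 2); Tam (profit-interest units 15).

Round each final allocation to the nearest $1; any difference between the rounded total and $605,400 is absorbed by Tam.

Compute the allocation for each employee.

Sum of profit-interest units: 27.
Raw shares: Vance 1/27 × $605,400 = 22,422.22; Chaudhri 9/27 × $605,400 = 201,800.00; Okafor 2/27 × $605,400 = 44,844.44; Tam 15/27 × $605,400 = 336,333.33.
Rounded to nearest $1: Vance $22,422; Chaudhri $201,800; Okafor $44,844; Tam $336,333. Sum = $605,399.
Difference $605,400 − $605,399 = +$1 applied to Tam: Tam becomes $336,334.

Vance: $22,422; Chaudhri: $201,800; Okafor: $44,844; Tam: $336,334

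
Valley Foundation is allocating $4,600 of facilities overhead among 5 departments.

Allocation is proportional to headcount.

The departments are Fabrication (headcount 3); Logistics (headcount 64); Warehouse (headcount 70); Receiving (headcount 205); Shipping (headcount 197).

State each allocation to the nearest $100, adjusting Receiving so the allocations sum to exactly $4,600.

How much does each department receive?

Fabrication: $0 | Logistics: $500 | Warehouse: $600 | Receiving: $1,800 | Shipping: $1,700

Headcount total: 539.
Unrounded shares: Fabrication 3/539 × $4,600 = 25.60; Logistics 64/539 × $4,600 = 546.20; Warehouse 70/539 × $4,600 = 597.40; Receiving 205/539 × $4,600 = 1,749.54; Shipping 197/539 × $4,600 = 1,681.26.
Rounded to nearest $100: Fabrication $0; Logistics $500; Warehouse $600; Receiving $1,700; Shipping $1,700. Sum = $4,500.
Difference $4,600 − $4,500 = +$100 applied to Receiving: Receiving becomes $1,800.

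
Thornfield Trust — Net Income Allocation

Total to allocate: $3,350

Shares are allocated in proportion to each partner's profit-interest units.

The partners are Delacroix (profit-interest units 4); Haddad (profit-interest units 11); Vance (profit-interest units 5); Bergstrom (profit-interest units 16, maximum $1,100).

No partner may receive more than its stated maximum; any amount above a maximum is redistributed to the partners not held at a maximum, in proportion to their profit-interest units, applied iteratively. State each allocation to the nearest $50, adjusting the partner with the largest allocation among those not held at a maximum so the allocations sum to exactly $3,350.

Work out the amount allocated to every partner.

Profit-interest units total: 36.
Proportional shares (ignoring caps): Delacroix 372.22; Haddad 1,023.61; Vance 465.28; Bergstrom 1,488.89.
Cap binds for Bergstrom ($1,100); balance $2,250 reallocated over remaining profit-interest units 20.
Redistributed shares: Delacroix 450.00 → $450; Haddad 1,237.50 → $1,250; Vance 562.50 → $550.

Delacroix: $450; Haddad: $1,250; Vance: $550; Bergstrom: $1,100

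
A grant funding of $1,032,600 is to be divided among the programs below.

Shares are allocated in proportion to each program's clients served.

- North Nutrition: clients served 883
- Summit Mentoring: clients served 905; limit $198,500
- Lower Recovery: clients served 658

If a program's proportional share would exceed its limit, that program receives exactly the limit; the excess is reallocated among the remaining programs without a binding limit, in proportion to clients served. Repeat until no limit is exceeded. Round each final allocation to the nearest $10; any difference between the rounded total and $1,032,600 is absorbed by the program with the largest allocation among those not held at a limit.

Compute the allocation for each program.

Combined clients served = 2,446.
Unconstrained shares: North Nutrition 372,766.07; Summit Mentoring 382,053.56; Lower Recovery 277,780.38.
Cap binds for Summit Mentoring ($198,500); balance $834,100 reallocated over remaining clients served 1,541.
Redistributed shares: North Nutrition 477,943.09 → $477,940; Lower Recovery 356,156.91 → $356,160.

North Nutrition: $477,940 | Summit Mentoring: $198,500 | Lower Recovery: $356,160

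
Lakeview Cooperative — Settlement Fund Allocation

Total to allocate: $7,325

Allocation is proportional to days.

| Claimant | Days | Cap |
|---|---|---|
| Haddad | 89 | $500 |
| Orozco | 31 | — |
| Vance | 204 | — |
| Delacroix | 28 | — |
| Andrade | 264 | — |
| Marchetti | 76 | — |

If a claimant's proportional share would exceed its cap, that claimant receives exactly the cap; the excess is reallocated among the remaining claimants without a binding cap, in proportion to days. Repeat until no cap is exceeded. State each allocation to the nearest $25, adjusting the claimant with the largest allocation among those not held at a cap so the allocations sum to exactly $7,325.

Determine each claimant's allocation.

Combined days = 692.
Pro-rata shares before constraints: Haddad 942.09; Orozco 328.14; Vance 2,159.39; Delacroix 296.39; Andrade 2,794.51; Marchetti 804.48.
Cap binds for Haddad ($500); remaining pool $6,825 reallocated over remaining days 603.
Shares after redistribution: Orozco 350.87 → $350; Vance 2,308.96 → $2,300; Delacroix 316.92 → $325; Andrade 2,988.06 → $3,000; Marchetti 860.20 → $850.

Haddad: $500 | Orozco: $350 | Vance: $2,300 | Delacroix: $325 | Andrade: $3,000 | Marchetti: $850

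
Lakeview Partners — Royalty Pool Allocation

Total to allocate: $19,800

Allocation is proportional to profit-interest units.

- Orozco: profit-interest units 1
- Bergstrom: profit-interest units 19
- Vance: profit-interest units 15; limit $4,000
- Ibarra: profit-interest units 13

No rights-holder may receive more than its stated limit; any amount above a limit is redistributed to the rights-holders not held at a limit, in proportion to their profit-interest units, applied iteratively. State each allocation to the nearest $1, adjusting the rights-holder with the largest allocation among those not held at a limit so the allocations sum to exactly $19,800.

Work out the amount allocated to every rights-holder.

Orozco: $479; Bergstrom: $9,097; Vance: $4,000; Ibarra: $6,224

Sum of profit-interest units: 48.
Proportional shares (ignoring caps): Orozco 412.50; Bergstrom 7,837.50; Vance 6,187.50; Ibarra 5,362.50.
Cap binds for Vance ($4,000); residual $15,800 reallocated over remaining profit-interest units 33.
Remaining shares: Orozco 478.79 → $479; Bergstrom 9,096.97 → $9,097; Ibarra 6,224.24 → $6,224.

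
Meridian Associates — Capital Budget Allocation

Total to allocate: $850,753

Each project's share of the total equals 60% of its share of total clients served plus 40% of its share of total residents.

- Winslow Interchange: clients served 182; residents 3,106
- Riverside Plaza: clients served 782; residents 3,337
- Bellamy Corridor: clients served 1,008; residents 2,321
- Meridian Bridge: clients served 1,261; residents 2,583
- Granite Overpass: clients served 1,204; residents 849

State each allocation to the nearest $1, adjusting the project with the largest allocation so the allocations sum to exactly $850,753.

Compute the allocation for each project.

Winslow Interchange: $107,604 · Riverside Plaza: $183,076 · Bellamy Corridor: $180,727 · Meridian Bridge: $217,143 · Granite Overpass: $162,203

Clients served total 4,437; residents total 12,196.
Composite weights (60% clients served + 40% residents): Winslow Interchange 0.1265; Riverside Plaza 0.2152; Bellamy Corridor 0.2124; Meridian Bridge 0.2552; Granite Overpass 0.1907.
Proportional shares: Winslow Interchange 107,603.83; Riverside Plaza 183,075.96; Bellamy Corridor 180,726.85; Meridian Bridge 217,143.58; Granite Overpass 162,202.79.
After rounding ($1): Winslow Interchange $107,604; Riverside Plaza $183,076; Bellamy Corridor $180,727; Meridian Bridge $217,144; Granite Overpass $162,203. Sum = $850,754.
Difference $850,753 − $850,754 = −$1 applied to largest allocation (Meridian Bridge): Meridian Bridge becomes $217,143.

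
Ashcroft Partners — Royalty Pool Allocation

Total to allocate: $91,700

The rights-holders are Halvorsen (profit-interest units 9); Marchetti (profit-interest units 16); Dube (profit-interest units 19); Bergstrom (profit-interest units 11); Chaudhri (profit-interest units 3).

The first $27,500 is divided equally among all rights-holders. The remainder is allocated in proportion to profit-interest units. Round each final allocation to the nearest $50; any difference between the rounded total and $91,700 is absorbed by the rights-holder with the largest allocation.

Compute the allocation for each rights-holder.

Equal tier: $27,500 ÷ 5 = $5,500 apiece.
Remainder $64,200 by profit-interest units (total 58): Halvorsen 9,962.07 → $9,950; Marchetti 17,710.34 → $17,700; Dube 21,031.03 → $21,050; Bergstrom 12,175.86 → $12,200; Chaudhri 3,320.69 → $3,300.
Totals: Halvorsen $5,500 + $9,950 = $15,450; Marchetti $5,500 + $17,700 = $23,200; Dube $5,500 + $21,050 = $26,550; Bergstrom $5,500 + $12,200 = $17,700; Chaudhri $5,500 + $3,300 = $8,800.

Halvorsen: $15,450 | Marchetti: $23,200 | Dube: $26,550 | Bergstrom: $17,700 | Chaudhri: $8,800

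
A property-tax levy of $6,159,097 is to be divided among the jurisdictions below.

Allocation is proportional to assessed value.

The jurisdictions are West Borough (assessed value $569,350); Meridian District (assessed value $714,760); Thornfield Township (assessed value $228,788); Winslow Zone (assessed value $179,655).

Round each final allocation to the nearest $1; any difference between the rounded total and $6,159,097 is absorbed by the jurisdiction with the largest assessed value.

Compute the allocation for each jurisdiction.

West Borough: $2,071,830; Meridian District: $2,600,967; Thornfield Township: $832,546; Winslow Zone: $653,754

Combined assessed value = 1,692,553.
Raw shares: West Borough 569,350/1,692,553 × $6,159,097 = 2,071,829.88; Meridian District 714,760/1,692,553 × $6,159,097 = 2,600,967.99; Thornfield Township 228,788/1,692,553 × $6,159,097 = 832,545.56; Winslow Zone 179,655/1,692,553 × $6,159,097 = 653,753.57.
After rounding ($1): West Borough $2,071,830; Meridian District $2,600,968; Thornfield Township $832,546; Winslow Zone $653,754. Sum = $6,159,098.
Difference $6,159,097 − $6,159,098 = −$1 applied to largest assessed value (Meridian District): Meridian District becomes $2,600,967.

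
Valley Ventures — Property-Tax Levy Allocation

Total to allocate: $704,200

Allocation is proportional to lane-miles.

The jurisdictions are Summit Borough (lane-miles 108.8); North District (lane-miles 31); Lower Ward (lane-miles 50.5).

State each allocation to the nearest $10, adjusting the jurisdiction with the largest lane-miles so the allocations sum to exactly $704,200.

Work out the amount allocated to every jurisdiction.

Summit Borough: $402,620; North District: $114,710; Lower Ward: $186,870

Sum of lane-miles: 190.3.
Pro-rata amounts: Summit Borough 108.8/190.3 × $704,200 = 402,611.46; North District 31/190.3 × $704,200 = 114,714.66; Lower Ward 50.5/190.3 × $704,200 = 186,873.88.
At nearest $10: Summit Borough $402,610; North District $114,710; Lower Ward $186,870. Sum = $704,190.
Difference $704,200 − $704,190 = +$10 applied to largest lane-miles (Summit Borough): Summit Borough becomes $402,620.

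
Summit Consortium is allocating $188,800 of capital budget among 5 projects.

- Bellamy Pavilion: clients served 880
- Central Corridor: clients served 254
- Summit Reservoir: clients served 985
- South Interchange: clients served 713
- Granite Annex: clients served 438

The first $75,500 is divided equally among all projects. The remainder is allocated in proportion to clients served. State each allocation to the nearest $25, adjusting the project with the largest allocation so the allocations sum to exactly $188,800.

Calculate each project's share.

First tranche $75,500 split equally: $15,100 each.
Remainder $113,300 by clients served (total 3,270): Bellamy Pavilion 30,490.52 → $30,500; Central Corridor 8,800.67 → $8,800; Summit Reservoir 34,128.59 → $34,125; South Interchange 24,704.25 → $24,700; Granite Annex 15,175.96 → $15,175.
Totals: Bellamy Pavilion $15,100 + $30,500 = $45,600; Central Corridor $15,100 + $8,800 = $23,900; Summit Reservoir $15,100 + $34,125 = $49,225; South Interchange $15,100 + $24,700 = $39,800; Granite Annex $15,100 + $15,175 = $30,275.

Bellamy Pavilion: $45,600 | Central Corridor: $23,900 | Summit Reservoir: $49,225 | South Interchange: $39,800 | Granite Annex: $30,275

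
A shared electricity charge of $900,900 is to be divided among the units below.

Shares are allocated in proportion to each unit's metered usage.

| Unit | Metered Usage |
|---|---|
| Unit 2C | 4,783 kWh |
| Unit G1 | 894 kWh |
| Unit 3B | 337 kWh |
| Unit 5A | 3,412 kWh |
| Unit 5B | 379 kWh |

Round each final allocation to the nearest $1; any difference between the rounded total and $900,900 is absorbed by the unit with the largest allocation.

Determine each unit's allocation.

Unit 2C: $439,471 | Unit G1: $82,142 | Unit 3B: $30,964 | Unit 5A: $313,500 | Unit 5B: $34,823

Metered usage total: 9,805.
Pro-rata amounts: Unit 2C 4,783/9,805 × $900,900 = 439,470.14; Unit G1 894/9,805 × $900,900 = 82,142.23; Unit 3B 337/9,805 × $900,900 = 30,964.13; Unit 5A 3,412/9,805 × $900,900 = 313,500.34; Unit 5B 379/9,805 × $900,900 = 34,823.16.
Rounded to nearest $1: Unit 2C $439,470; Unit G1 $82,142; Unit 3B $30,964; Unit 5A $313,500; Unit 5B $34,823. Sum = $900,899.
Difference $900,900 − $900,899 = +$1 applied to largest allocation (Unit 2C): Unit 2C becomes $439,471.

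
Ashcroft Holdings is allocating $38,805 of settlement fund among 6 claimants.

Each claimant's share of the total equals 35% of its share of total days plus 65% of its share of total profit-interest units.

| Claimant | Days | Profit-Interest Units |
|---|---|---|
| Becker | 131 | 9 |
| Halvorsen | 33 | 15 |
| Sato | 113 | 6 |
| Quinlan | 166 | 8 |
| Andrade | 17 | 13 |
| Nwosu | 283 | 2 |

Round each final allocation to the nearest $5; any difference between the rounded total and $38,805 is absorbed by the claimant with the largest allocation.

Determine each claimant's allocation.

Days total 743; profit-interest units total 53.
Blended shares (35% days + 65% profit-interest units): Becker 0.1721; Halvorsen 0.1995; Sato 0.1268; Quinlan 0.1763; Andrade 0.1674; Nwosu 0.1578.
Raw shares: Becker 6,677.82; Halvorsen 7,741.88; Sato 4,921.06; Quinlan 6,841.70; Andrade 6,497.59; Nwosu 6,124.95.
After rounding ($5): Becker $6,680; Halvorsen $7,740; Sato $4,920; Quinlan $6,840; Andrade $6,500; Nwosu $6,125. Sum = $38,805.
No rounding difference to absorb.

Becker: $6,680; Halvorsen: $7,740; Sato: $4,920; Quinlan: $6,840; Andrade: $6,500; Nwosu: $6,125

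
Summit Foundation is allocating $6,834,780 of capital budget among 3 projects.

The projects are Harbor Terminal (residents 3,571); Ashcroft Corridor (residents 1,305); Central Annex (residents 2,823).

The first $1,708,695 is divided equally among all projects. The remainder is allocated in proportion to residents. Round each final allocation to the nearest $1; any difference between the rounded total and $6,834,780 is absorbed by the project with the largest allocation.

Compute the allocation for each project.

Equal tier: $1,708,695 ÷ 3 = $569,565 apiece.
Remainder $5,126,085 by residents (total 7,699): Harbor Terminal 2,377,613.92 → $2,377,614; Ashcroft Corridor 868,884.39 → $868,884; Central Annex 1,879,586.69 → $1,879,587.
Totals: Harbor Terminal $569,565 + $2,377,614 = $2,947,179; Ashcroft Corridor $569,565 + $868,884 = $1,438,449; Central Annex $569,565 + $1,879,587 = $2,449,152.

Harbor Terminal: $2,947,179; Ashcroft Corridor: $1,438,449; Central Annex: $2,449,152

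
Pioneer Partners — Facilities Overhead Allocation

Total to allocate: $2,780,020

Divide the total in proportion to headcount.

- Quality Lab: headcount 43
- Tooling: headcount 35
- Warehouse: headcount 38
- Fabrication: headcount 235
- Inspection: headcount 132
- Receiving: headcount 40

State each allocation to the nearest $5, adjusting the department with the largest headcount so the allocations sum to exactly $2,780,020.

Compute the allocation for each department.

Quality Lab: $228,570 · Tooling: $186,045 · Warehouse: $201,990 · Fabrication: $1,249,145 · Inspection: $701,650 · Receiving: $212,620

Total headcount = 523.
Proportional shares: Quality Lab 43/523 × $2,780,020 = 228,567.61; Tooling 35/523 × $2,780,020 = 186,043.40; Warehouse 38/523 × $2,780,020 = 201,989.98; Fabrication 235/523 × $2,780,020 = 1,249,148.57; Inspection 132/523 × $2,780,020 = 701,649.41; Receiving 40/523 × $2,780,020 = 212,621.03.
Rounded to nearest $5: Quality Lab $228,570; Tooling $186,045; Warehouse $201,990; Fabrication $1,249,150; Inspection $701,650; Receiving $212,620. Sum = $2,780,025.
Difference $2,780,020 − $2,780,025 = −$5 applied to largest headcount (Fabrication): Fabrication becomes $1,249,145.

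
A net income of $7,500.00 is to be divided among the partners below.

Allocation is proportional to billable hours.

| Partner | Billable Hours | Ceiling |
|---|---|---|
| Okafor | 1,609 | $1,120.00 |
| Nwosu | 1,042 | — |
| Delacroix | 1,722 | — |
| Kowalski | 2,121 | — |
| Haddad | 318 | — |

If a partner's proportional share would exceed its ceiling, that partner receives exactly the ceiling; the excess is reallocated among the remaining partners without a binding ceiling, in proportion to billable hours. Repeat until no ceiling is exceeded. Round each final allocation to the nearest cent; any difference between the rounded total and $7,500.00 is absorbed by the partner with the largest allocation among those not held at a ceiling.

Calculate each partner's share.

Sum of billable hours: 6,812.
Pro-rata shares before constraints: Okafor 1,771.5062; Nwosu 1,147.2402; Delacroix 1,895.9190; Kowalski 2,335.2173; Haddad 350.1174.
Capped: Okafor ($1,120.00); remaining pool $6,380.00 reallocated over remaining billable hours 5,203.
Redistributed shares: Nwosu 1,277.7167 → $1,277.72; Delacroix 2,111.5433 → $2,111.54; Kowalski 2,600.8034 → $2,600.80; Haddad 389.9366 → $389.94.

Okafor: $1,120.00 · Nwosu: $1,277.72 · Delacroix: $2,111.54 · Kowalski: $2,600.80 · Haddad: $389.94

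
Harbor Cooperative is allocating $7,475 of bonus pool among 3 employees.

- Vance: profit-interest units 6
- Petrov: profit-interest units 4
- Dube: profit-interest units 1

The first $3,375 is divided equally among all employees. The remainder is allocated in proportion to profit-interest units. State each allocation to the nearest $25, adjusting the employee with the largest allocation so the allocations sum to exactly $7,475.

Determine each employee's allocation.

Vance: $3,350; Petrov: $2,625; Dube: $1,500

First tranche $3,375 split equally: $1,125 each.
Remainder $4,100 by profit-interest units (total 11): Vance 2,236.36 → $2,225; Petrov 1,490.91 → $1,500; Dube 372.73 → $375.
Totals: Vance $1,125 + $2,225 = $3,350; Petrov $1,125 + $1,500 = $2,625; Dube $1,125 + $375 = $1,500.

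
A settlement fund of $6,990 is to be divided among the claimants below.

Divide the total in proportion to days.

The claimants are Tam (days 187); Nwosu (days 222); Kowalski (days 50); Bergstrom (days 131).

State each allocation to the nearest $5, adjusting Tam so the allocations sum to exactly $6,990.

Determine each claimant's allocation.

Tam: $2,220 | Nwosu: $2,630 | Kowalski: $590 | Bergstrom: $1,550

Combined days = 590.
Pro-rata amounts: Tam 187/590 × $6,990 = 2,215.47; Nwosu 222/590 × $6,990 = 2,630.14; Kowalski 50/590 × $6,990 = 592.37; Bergstrom 131/590 × $6,990 = 1,552.02.
After rounding ($5): Tam $2,215; Nwosu $2,630; Kowalski $590; Bergstrom $1,550. Sum = $6,985.
Difference $6,990 − $6,985 = +$5 applied to Tam: Tam becomes $2,220.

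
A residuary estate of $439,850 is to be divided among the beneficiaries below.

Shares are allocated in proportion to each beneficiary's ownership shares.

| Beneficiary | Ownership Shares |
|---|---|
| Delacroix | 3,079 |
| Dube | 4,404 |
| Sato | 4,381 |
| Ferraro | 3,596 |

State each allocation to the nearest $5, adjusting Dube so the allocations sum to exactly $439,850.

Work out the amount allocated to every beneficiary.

Delacroix: $87,600; Dube: $125,295; Sato: $124,645; Ferraro: $102,310

Ownership shares total: 15,460.
Unrounded shares: Delacroix 3,079/15,460 × $439,850 = 87,600.14; Dube 4,404/15,460 × $439,850 = 125,297.503; Sato 4,381/15,460 × $439,850 = 124,643.13; Ferraro 3,596/15,460 × $439,850 = 102,309.22.
At nearest $5: Delacroix $87,600; Dube $125,300; Sato $124,645; Ferraro $102,310. Sum = $439,855.
Difference $439,850 − $439,855 = −$5 applied to Dube: Dube becomes $125,295.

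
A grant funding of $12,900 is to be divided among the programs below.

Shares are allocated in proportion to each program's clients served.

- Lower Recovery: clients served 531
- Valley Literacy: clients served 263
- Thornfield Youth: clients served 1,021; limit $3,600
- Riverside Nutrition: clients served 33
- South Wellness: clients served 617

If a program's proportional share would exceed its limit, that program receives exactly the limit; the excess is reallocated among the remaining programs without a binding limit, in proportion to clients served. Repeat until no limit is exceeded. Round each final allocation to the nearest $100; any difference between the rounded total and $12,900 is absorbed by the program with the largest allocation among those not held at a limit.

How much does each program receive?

Lower Recovery: $3,400 | Valley Literacy: $1,700 | Thornfield Youth: $3,600 | Riverside Nutrition: $200 | South Wellness: $4,000

Combined clients served = 2,465.
Proportional shares (ignoring caps): Lower Recovery 2,778.86; Valley Literacy 1,376.35; Thornfield Youth 5,343.16; Riverside Nutrition 172.70; South Wellness 3,228.92.
Capped: Thornfield Youth ($3,600); residual $9,300 reallocated over remaining clients served 1,444.
Redistributed shares: Lower Recovery 3,419.88 → $3,400; Valley Literacy 1,693.84 → $1,700; Riverside Nutrition 212.53 → $200; South Wellness 3,973.75 → $4,000.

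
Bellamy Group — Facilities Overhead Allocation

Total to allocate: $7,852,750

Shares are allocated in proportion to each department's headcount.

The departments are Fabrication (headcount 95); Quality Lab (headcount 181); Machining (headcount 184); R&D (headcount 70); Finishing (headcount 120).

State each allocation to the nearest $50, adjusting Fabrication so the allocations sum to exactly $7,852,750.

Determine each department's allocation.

Fabrication: $1,147,650 | Quality Lab: $2,186,700 | Machining: $2,222,950 | R&D: $845,700 | Finishing: $1,449,750

Total headcount = 650.
Raw shares: Fabrication 95/650 × $7,852,750 = 1,147,709.62; Quality Lab 181/650 × $7,852,750 = 2,186,688.85; Machining 184/650 × $7,852,750 = 2,222,932.31; R&D 70/650 × $7,852,750 = 845,680.77; Finishing 120/650 × $7,852,750 = 1,449,738.46.
After rounding ($50): Fabrication $1,147,700; Quality Lab $2,186,700; Machining $2,222,950; R&D $845,700; Finishing $1,449,750. Sum = $7,852,800.
Difference $7,852,750 − $7,852,800 = −$50 applied to Fabrication: Fabrication becomes $1,147,650.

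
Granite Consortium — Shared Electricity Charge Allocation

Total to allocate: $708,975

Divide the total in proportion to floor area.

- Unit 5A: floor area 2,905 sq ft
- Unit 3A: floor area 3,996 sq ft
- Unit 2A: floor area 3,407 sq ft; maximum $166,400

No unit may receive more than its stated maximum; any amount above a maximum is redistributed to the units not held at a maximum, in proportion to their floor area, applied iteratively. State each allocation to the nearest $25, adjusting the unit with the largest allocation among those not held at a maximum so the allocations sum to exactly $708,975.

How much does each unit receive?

Floor area total: 10,308.
Pro-rata shares before constraints: Unit 5A 199,803.30; Unit 3A 274,841.30; Unit 2A 234,330.41.
Capped: Unit 2A ($166,400); remaining pool $542,575 reallocated over remaining floor area 6,901.
Shares after redistribution: Unit 5A 228,398.84 → $228,400; Unit 3A 314,176.16 → $314,175.

Unit 5A: $228,400 | Unit 3A: $314,175 | Unit 2A: $166,400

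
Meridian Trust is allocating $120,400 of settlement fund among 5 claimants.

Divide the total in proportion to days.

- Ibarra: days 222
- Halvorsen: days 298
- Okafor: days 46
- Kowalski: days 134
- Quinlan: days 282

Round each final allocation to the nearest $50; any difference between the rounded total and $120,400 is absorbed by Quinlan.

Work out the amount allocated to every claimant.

Combined days = 982.
Unrounded shares: Ibarra 222/982 × $120,400 = 27,218.74; Halvorsen 298/982 × $120,400 = 36,536.86; Okafor 46/982 × $120,400 = 5,639.92; Kowalski 134/982 × $120,400 = 16,429.33; Quinlan 282/982 × $120,400 = 34,575.15.
Rounded to nearest $50: Ibarra $27,200; Halvorsen $36,550; Okafor $5,650; Kowalski $16,450; Quinlan $34,600. Sum = $120,450.
Difference $120,400 − $120,450 = −$50 applied to Quinlan: Quinlan becomes $34,550.

Ibarra: $27,200; Halvorsen: $36,550; Okafor: $5,650; Kowalski: $16,450; Quinlan: $34,550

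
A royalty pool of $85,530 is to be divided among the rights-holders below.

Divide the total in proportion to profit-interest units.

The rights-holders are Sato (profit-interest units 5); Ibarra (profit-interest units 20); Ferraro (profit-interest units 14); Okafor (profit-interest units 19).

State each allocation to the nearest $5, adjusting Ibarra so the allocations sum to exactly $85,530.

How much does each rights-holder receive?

Combined profit-interest units = 58.
Unrounded shares: Sato 5/58 × $85,530 = 7,373.28; Ibarra 20/58 × $85,530 = 29,493.10; Ferraro 14/58 × $85,530 = 20,645.17; Okafor 19/58 × $85,530 = 28,018.45.
Rounded to nearest $5: Sato $7,375; Ibarra $29,495; Ferraro $20,645; Okafor $28,020. Sum = $85,535.
Difference $85,530 − $85,535 = −$5 applied to Ibarra: Ibarra becomes $29,490.

Sato: $7,375; Ibarra: $29,490; Ferraro: $20,645; Okafor: $28,020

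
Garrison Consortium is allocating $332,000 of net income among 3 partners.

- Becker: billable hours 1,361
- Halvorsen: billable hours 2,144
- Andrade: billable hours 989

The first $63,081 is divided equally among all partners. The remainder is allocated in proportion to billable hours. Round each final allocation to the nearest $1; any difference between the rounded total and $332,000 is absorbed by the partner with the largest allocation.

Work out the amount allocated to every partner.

Becker: $102,469 · Halvorsen: $149,323 · Andrade: $80,208

First tranche $63,081 split equally: $21,027 each.
Remainder $268,919 by billable hours (total 4,494): Becker 81,441.65 → $81,442; Halvorsen 128,296.02 → $128,296; Andrade 59,181.33 → $59,181.
Totals: Becker $21,027 + $81,442 = $102,469; Halvorsen $21,027 + $128,296 = $149,323; Andrade $21,027 + $59,181 = $80,208.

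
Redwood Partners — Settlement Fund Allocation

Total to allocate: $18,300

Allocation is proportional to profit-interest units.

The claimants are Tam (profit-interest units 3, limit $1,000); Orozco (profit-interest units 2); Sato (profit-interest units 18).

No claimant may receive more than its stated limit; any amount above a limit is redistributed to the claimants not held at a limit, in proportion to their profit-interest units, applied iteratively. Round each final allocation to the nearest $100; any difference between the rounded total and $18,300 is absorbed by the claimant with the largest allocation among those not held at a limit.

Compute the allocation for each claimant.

Total profit-interest units = 23.
Proportional shares (ignoring caps): Tam 2,386.96; Orozco 1,591.30; Sato 14,321.74.
Held at cap: Tam ($1,000); residual $17,300 reallocated over remaining profit-interest units 20.
Shares after redistribution: Orozco 1,730.00 → $1,700; Sato 15,570.00 → $15,600.

Tam: $1,000; Orozco: $1,700; Sato: $15,600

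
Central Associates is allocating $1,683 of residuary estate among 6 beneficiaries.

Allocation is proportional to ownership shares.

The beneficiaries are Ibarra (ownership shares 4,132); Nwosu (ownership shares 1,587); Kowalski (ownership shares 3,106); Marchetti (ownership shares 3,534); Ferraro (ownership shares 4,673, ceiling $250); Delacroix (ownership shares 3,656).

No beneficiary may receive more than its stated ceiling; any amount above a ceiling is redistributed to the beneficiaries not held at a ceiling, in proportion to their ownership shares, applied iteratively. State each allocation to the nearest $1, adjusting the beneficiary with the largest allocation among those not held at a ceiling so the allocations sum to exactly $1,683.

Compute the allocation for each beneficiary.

Ibarra: $370; Nwosu: $142; Kowalski: $278; Marchetti: $316; Ferraro: $250; Delacroix: $327

Sum of ownership shares: 20,688.
Pro-rata shares before constraints: Ibarra 336.14; Nwosu 129.10; Kowalski 252.68; Marchetti 287.496; Ferraro 380.16; Delacroix 297.42.
Cap binds for Ferraro ($250); residual $1,433 reallocated over remaining ownership shares 16,015.
Shares after redistribution: Ibarra 369.73 → $370; Nwosu 142.00 → $142; Kowalski 277.92 → $278; Marchetti 316.22 → $316; Delacroix 327.13 → $327.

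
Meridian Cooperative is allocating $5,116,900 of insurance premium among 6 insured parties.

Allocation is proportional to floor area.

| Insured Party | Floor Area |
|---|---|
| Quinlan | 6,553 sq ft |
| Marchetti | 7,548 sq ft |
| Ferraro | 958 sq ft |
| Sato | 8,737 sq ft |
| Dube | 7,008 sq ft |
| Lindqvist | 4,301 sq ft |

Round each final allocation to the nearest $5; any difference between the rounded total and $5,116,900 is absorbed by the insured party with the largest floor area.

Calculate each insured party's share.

Quinlan: $955,165 | Marchetti: $1,100,195 | Ferraro: $139,640 | Sato: $1,273,500 | Dube: $1,021,485 | Lindqvist: $626,915

Floor area total: 35,105.
Proportional shares: Quinlan 6,553/35,105 × $5,116,900 = 955,164.38; Marchetti 7,548/35,105 × $5,116,900 = 1,100,195.45; Ferraro 958/35,105 × $5,116,900 = 139,637.95; Sato 8,737/35,105 × $5,116,900 = 1,273,503.93; Dube 7,008/35,105 × $5,116,900 = 1,021,485.12; Lindqvist 4,301/35,105 × $5,116,900 = 626,913.17.
At nearest $5: Quinlan $955,165; Marchetti $1,100,195; Ferraro $139,640; Sato $1,273,505; Dube $1,021,485; Lindqvist $626,915. Sum = $5,116,905.
Difference $5,116,900 − $5,116,905 = −$5 applied to largest floor area (Sato): Sato becomes $1,273,500.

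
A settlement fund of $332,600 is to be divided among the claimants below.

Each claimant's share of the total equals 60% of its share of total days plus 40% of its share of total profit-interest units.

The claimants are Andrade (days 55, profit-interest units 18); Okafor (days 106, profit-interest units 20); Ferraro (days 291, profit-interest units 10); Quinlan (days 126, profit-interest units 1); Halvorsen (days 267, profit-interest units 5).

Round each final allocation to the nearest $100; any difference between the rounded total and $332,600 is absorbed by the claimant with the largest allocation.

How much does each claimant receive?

Days total 845; profit-interest units total 54.
Blended shares (60% days + 40% profit-interest units): Andrade 0.1724; Okafor 0.2234; Ferraro 0.2807; Quinlan 0.0969; Halvorsen 0.2266.
Unrounded shares: Andrade 57,335.78; Okafor 74,307.64; Ferraro 93,361.25; Quinlan 32,220.58; Halvorsen 75,374.76.
After rounding ($100): Andrade $57,300; Okafor $74,300; Ferraro $93,400; Quinlan $32,200; Halvorsen $75,400. Sum = $332,600.
No rounding difference to absorb.

Andrade: $57,300; Okafor: $74,300; Ferraro: $93,400; Quinlan: $32,200; Halvorsen: $75,400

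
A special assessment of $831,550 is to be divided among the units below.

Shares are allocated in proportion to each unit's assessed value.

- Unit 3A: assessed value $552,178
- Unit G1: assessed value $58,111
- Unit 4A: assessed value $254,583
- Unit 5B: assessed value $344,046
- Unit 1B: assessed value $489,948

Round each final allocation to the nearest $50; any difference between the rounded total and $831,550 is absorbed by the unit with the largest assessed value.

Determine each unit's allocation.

Assessed value total: 552,178 + 58,111 + 254,583 + 344,046 + 489,948 = 1,698,866.
Raw shares: Unit 3A 270,276.53; Unit G1 28,443.80; Unit 4A 124,611.65; Unit 5B 168,401.42; Unit 1B 239,816.59.
At nearest $50: Unit 3A $270,300; Unit G1 $28,450; Unit 4A $124,600; Unit 5B $168,400; Unit 1B $239,800. Sum = $831,550.
No rounding difference to absorb.

Unit 3A: $270,300 · Unit G1: $28,450 · Unit 4A: $124,600 · Unit 5B: $168,400 · Unit 1B: $239,800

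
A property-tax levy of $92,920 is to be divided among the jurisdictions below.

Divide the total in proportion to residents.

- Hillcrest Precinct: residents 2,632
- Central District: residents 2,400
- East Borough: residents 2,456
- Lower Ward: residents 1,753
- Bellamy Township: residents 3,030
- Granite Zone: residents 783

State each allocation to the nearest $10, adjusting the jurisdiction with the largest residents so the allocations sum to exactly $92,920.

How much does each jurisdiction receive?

Combined residents = 2,632 + 2,400 + 2,456 + 1,753 + 3,030 + 783 = 13,054.
Pro-rata amounts: Hillcrest Precinct 18,734.90; Central District 17,083.50; East Borough 17,482.11; Lower Ward 12,478.07; Bellamy Township 21,567.92; Granite Zone 5,573.49.
After rounding ($10): Hillcrest Precinct $18,730; Central District $17,080; East Borough $17,480; Lower Ward $12,480; Bellamy Township $21,570; Granite Zone $5,570. Sum = $92,910.
Difference $92,920 − $92,910 = +$10 applied to largest residents (Bellamy Township): Bellamy Township becomes $21,580.

Hillcrest Precinct: $18,730 | Central District: $17,080 | East Borough: $17,480 | Lower Ward: $12,480 | Bellamy Township: $21,580 | Granite Zone: $5,570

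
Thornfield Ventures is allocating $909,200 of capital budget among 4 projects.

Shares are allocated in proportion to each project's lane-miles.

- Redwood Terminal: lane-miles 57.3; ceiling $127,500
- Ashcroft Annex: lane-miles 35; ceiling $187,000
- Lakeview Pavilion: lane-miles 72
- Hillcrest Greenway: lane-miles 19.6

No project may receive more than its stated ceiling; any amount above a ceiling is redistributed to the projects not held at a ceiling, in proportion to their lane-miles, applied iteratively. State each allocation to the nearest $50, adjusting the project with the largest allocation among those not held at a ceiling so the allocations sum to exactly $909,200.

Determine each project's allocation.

Lane-miles total: 183.9.
Pro-rata shares before constraints: Redwood Terminal 283,290.70; Ashcroft Annex 173,039.70; Lakeview Pavilion 355,967.37; Hillcrest Greenway 96,902.23.
Cap binds for Redwood Terminal ($127,500); remaining pool $781,700 reallocated over remaining lane-miles 126.6.
Cap binds for Ashcroft Annex ($187,000); remaining pool $594,700 reallocated over remaining lane-miles 91.6.
Redistributed shares: Lakeview Pavilion 467,449.78 → $467,450; Hillcrest Greenway 127,250.22 → $127,250.

Redwood Terminal: $127,500; Ashcroft Annex: $187,000; Lakeview Pavilion: $467,450; Hillcrest Greenway: $127,250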